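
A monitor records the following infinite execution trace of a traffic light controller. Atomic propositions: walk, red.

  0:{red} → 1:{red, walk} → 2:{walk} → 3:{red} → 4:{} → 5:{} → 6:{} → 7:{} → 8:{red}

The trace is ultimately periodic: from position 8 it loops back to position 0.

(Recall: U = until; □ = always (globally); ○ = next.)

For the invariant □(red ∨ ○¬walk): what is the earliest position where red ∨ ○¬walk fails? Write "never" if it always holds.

red ∨ ○¬walk holds at every position 0..8, and those are all the positions the trace ever visits, so the invariant □(red ∨ ○¬walk) is never violated.

never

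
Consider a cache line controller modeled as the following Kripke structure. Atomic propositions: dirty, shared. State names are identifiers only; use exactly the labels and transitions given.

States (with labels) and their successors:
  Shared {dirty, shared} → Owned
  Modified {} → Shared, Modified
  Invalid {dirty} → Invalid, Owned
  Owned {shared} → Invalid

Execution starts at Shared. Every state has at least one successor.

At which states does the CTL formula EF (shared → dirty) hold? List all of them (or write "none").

{Shared, Modified, Invalid, Owned}

States satisfying shared → dirty: {Shared, Modified, Invalid}.
States satisfying EF (shared → dirty): {Shared, Modified, Invalid, Owned}.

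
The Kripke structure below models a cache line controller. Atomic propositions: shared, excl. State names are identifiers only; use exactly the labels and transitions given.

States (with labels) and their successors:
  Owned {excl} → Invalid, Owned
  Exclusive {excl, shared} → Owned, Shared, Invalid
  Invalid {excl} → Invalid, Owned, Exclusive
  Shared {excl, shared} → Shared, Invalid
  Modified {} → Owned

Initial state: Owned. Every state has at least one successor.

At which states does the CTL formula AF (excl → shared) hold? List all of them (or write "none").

States satisfying excl → shared: {Exclusive, Shared, Modified}.
States satisfying AF (excl → shared): {Exclusive, Shared, Modified}.

{Exclusive, Shared, Modified}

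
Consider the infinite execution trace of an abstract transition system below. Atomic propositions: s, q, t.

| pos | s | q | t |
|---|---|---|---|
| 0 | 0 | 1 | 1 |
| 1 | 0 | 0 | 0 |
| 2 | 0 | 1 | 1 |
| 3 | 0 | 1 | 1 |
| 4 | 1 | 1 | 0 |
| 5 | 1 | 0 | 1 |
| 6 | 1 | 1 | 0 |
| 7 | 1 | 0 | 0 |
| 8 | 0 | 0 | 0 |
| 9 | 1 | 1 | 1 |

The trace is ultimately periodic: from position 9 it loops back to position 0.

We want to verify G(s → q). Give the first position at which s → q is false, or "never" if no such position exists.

Check s → q at each position in order: 0 ✓, 1 ✓, 2 ✓, 3 ✓, 4 ✓.
At position 5 the labels are {s, t}, so s → q is false there. This is the first violation.

5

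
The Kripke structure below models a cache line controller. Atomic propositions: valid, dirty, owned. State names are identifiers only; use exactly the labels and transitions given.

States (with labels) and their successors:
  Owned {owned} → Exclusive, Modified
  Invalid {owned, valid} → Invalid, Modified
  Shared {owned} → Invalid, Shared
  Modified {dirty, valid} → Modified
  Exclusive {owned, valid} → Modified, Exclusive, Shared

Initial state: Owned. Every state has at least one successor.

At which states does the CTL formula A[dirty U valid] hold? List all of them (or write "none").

States satisfying dirty: {Modified}.
States satisfying valid: {Invalid, Modified, Exclusive}.
States satisfying A[dirty U valid]: {Invalid, Modified, Exclusive}.

{Invalid, Modified, Exclusive}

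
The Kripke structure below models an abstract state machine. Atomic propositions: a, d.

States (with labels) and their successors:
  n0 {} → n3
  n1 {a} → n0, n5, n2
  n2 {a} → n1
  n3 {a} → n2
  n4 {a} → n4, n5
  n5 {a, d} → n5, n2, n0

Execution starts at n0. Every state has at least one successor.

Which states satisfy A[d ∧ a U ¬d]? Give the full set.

States satisfying d ∧ a: {n5}.
States satisfying ¬d: {n0, n1, n2, n3, n4}.
States satisfying A[d ∧ a U ¬d]: {n0, n1, n2, n3, n4}.

{n0, n1, n2, n3, n4}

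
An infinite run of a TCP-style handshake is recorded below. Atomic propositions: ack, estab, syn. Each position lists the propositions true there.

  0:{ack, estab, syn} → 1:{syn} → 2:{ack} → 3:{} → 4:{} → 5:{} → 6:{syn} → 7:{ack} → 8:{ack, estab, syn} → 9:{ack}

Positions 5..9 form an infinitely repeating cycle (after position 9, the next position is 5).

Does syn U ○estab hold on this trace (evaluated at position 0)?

No

Walking from position 0: at position 2, ○estab has not yet held and syn fails, so syn U ○estab is false.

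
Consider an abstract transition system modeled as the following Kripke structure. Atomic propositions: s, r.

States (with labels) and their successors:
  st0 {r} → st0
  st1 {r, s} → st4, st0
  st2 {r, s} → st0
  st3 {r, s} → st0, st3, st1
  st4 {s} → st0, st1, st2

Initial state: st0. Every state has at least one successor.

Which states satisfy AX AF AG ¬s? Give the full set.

{st0, st2}

States satisfying AF AG ¬s: {st0, st2}.
States satisfying AX AF AG ¬s: {st0, st2}.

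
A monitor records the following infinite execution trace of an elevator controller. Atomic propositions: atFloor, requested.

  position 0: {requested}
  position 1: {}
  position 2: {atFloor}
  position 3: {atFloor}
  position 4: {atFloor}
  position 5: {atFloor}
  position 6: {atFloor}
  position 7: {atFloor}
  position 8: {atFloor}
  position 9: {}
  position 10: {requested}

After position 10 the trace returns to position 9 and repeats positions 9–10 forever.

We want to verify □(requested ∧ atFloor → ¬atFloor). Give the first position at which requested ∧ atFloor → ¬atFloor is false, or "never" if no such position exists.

never

requested ∧ atFloor → ¬atFloor holds at every position 0..10, and those are all the positions the trace ever visits, so the invariant □(requested ∧ atFloor → ¬atFloor) is never violated.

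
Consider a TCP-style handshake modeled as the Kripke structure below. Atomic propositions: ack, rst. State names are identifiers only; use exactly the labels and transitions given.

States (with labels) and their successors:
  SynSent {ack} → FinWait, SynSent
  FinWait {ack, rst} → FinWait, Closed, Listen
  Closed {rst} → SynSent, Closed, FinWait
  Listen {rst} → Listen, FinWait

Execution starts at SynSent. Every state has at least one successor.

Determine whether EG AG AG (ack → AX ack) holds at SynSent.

States satisfying AG AG (ack → AX ack): ∅.
States satisfying EG AG AG (ack → AX ack): ∅.
No suitable path/successor from SynSent witnesses the formula.
SynSent ∉ Sat(EG AG AG (ack → AX ack)).

No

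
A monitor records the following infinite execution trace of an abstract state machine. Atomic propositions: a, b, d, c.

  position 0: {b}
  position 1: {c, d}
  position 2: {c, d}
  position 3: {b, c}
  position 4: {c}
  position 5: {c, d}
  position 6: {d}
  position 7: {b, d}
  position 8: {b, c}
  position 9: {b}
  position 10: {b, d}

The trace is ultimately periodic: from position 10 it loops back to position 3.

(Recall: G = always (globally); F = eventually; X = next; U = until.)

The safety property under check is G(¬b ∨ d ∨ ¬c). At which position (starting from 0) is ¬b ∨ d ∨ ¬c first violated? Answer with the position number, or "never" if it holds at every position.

3

Check ¬b ∨ d ∨ ¬c at each position in order: 0 ✓, 1 ✓, 2 ✓.
At position 3 the labels are {b, c}, so ¬b ∨ d ∨ ¬c is false there. This is the first violation.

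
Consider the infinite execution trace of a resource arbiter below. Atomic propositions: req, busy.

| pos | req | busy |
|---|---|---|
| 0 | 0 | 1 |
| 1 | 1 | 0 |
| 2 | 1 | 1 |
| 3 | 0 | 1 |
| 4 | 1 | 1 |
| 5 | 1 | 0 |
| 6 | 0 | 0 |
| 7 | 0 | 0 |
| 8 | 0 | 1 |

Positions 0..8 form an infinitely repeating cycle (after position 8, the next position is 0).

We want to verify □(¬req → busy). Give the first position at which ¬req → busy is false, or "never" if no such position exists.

6

Check ¬req → busy at each position in order: 0 ✓, 1 ✓, 2 ✓, 3 ✓, 4 ✓, 5 ✓.
At position 6 the labels are {}, so ¬req → busy is false there. This is the first violation.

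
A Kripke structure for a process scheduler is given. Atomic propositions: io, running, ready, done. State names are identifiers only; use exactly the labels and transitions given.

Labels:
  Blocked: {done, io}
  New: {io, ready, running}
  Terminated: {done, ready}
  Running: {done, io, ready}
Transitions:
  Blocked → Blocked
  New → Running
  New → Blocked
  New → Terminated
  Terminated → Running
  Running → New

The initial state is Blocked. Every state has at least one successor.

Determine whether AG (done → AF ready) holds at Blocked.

States satisfying done → AF ready: {New, Terminated, Running}.
States satisfying AG (done → AF ready): ∅.
Blocked is reachable from Blocked and violates done → AF ready, so AG fails at Blocked.
Blocked ∉ Sat(AG (done → AF ready)).

Does not hold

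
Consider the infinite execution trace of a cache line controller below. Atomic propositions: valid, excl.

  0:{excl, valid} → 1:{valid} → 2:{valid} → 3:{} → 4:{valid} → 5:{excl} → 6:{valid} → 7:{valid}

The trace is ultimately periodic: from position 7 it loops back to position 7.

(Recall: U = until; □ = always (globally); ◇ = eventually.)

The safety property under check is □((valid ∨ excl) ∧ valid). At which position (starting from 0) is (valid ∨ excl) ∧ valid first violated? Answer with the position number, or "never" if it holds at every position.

3

Check (valid ∨ excl) ∧ valid at each position in order: 0 ✓, 1 ✓, 2 ✓.
At position 3 the labels are {}, so (valid ∨ excl) ∧ valid is false there. This is the first violation.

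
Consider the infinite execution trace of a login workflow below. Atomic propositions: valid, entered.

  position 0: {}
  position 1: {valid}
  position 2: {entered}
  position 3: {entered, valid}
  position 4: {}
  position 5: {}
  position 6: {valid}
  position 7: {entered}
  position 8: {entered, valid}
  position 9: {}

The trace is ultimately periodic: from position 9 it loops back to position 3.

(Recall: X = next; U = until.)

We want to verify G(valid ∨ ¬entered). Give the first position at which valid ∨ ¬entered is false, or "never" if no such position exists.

Check valid ∨ ¬entered at each position in order: 0 ✓, 1 ✓.
At position 2 the labels are {entered}, so valid ∨ ¬entered is false there. This is the first violation.

2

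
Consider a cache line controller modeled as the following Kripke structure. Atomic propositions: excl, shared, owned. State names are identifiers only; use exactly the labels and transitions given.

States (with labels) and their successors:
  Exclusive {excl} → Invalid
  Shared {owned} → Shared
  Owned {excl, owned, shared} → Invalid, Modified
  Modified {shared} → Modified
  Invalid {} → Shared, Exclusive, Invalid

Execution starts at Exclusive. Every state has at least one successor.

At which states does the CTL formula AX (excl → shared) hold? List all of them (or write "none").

{Exclusive, Shared, Owned, Modified}

States satisfying excl → shared: {Shared, Owned, Modified, Invalid}.
States satisfying AX (excl → shared): {Exclusive, Shared, Owned, Modified}.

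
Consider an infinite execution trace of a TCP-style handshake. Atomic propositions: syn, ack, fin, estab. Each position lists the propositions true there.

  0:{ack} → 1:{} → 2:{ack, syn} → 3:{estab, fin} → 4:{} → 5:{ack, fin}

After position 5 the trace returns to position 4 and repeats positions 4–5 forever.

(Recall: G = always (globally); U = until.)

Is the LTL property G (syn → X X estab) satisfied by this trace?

syn → X X estab must hold at every position from 0 onward. It fails at position 2, so G (syn → X X estab) is false.
Positions where syn holds: 2.
Check X X estab at each: 2→fails.

Does not hold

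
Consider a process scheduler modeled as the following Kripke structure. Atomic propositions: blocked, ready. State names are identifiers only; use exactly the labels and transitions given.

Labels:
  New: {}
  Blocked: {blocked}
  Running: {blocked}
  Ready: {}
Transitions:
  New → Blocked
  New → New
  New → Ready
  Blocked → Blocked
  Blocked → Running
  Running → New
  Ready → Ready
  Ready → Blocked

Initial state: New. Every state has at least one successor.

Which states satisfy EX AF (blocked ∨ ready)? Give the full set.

States satisfying AF (blocked ∨ ready): {Blocked, Running}.
States satisfying EX AF (blocked ∨ ready): {New, Blocked, Ready}.

{New, Blocked, Ready}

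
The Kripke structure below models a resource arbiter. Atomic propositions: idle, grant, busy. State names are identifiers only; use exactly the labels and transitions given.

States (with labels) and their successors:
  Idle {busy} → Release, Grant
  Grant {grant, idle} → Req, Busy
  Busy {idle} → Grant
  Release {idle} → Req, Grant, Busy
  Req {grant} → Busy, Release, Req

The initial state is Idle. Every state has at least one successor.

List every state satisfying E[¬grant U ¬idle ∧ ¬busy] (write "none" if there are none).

{Idle, Release, Req}

States satisfying ¬grant: {Idle, Busy, Release}.
States satisfying ¬idle ∧ ¬busy: {Req}.
States satisfying E[¬grant U ¬idle ∧ ¬busy]: {Idle, Release, Req}.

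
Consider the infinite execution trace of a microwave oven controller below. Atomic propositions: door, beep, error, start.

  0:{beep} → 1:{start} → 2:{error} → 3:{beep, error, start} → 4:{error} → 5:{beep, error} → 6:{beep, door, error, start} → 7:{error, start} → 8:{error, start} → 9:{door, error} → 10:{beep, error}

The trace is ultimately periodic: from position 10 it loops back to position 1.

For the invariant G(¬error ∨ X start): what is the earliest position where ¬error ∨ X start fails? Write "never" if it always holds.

3

Check ¬error ∨ X start at each position in order: 0 ✓, 1 ✓, 2 ✓.
At position 3 the labels are {beep, error, start} and the next position 4 has {error}, so ¬error ∨ X start is false there. This is the first violation.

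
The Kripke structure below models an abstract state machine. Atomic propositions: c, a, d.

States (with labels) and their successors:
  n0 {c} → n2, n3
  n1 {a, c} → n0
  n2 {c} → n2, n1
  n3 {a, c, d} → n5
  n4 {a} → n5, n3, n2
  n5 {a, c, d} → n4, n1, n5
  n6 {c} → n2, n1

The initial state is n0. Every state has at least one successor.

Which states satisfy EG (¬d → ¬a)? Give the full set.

{n0, n2, n3, n5, n6}

States satisfying ¬d → ¬a: {n0, n2, n3, n5, n6}.
States satisfying EG (¬d → ¬a): {n0, n2, n3, n5, n6}.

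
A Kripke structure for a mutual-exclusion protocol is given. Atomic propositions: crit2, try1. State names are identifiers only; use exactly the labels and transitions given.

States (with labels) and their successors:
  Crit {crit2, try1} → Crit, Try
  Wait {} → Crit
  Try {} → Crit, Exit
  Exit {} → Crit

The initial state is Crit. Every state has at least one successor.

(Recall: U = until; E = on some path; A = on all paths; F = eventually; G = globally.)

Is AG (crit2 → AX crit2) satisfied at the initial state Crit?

States satisfying crit2 → AX crit2: {Wait, Try, Exit}.
States satisfying AG (crit2 → AX crit2): ∅.
Crit is reachable from Crit and violates crit2 → AX crit2, so AG fails at Crit.
Crit ∉ Sat(AG (crit2 → AX crit2)).

Does not hold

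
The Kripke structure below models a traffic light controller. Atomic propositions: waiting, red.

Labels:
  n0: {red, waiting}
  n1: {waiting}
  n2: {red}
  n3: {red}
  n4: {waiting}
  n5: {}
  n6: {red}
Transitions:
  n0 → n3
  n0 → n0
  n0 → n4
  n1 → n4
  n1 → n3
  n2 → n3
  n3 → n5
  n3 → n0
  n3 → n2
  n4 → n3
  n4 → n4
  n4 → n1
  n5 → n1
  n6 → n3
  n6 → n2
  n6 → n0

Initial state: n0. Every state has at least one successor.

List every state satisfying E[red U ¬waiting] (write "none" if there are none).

{n0, n2, n3, n5, n6}

States satisfying red: {n0, n2, n3, n6}.
States satisfying ¬waiting: {n2, n3, n5, n6}.
States satisfying E[red U ¬waiting]: {n0, n2, n3, n5, n6}.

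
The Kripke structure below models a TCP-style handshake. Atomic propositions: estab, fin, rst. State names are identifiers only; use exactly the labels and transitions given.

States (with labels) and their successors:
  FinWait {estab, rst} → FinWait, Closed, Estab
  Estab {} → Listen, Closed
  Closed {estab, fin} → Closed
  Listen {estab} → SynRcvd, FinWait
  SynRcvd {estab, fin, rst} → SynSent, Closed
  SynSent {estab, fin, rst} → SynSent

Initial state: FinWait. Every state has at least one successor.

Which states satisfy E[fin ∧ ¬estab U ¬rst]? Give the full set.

States satisfying fin ∧ ¬estab: ∅.
States satisfying ¬rst: {Estab, Closed, Listen}.
States satisfying E[fin ∧ ¬estab U ¬rst]: {Estab, Closed, Listen}.

{Estab, Closed, Listen}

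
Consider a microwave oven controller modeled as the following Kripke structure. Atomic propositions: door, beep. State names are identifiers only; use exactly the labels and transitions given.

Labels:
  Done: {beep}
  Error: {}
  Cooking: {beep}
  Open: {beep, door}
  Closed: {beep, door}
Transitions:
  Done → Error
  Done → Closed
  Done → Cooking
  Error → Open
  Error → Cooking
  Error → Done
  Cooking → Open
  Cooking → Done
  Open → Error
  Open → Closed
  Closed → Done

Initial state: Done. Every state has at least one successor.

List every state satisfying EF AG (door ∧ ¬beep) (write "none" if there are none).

none

States satisfying AG (door ∧ ¬beep): ∅.
States satisfying EF AG (door ∧ ¬beep): ∅.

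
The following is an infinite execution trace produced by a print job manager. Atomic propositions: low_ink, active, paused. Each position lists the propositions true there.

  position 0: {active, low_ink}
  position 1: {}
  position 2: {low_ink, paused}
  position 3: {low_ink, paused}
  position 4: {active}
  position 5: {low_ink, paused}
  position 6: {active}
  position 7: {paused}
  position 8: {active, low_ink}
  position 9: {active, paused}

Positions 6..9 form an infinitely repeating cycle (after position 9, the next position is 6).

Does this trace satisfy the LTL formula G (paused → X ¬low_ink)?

No

paused → X ¬low_ink must hold at every position from 0 onward. It fails at position 2, so G (paused → X ¬low_ink) is false.
Positions where paused holds: 2, 3, 5, 7, 9.
Check X ¬low_ink at each: 2→fails, 3→ok, 5→ok, 7→fails, 9→ok.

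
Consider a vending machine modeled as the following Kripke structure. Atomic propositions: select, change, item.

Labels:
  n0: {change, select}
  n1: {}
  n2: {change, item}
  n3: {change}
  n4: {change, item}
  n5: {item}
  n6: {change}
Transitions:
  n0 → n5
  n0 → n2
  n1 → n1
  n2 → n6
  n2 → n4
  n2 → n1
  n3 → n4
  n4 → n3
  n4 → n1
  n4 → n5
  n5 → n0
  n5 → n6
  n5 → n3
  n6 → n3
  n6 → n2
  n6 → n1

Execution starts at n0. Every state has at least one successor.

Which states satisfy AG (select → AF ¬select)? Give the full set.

States satisfying select → AF ¬select: {n0, n1, n2, n3, n4, n5, n6}.
States satisfying AG (select → AF ¬select): {n0, n1, n2, n3, n4, n5, n6}.

{n0, n1, n2, n3, n4, n5, n6}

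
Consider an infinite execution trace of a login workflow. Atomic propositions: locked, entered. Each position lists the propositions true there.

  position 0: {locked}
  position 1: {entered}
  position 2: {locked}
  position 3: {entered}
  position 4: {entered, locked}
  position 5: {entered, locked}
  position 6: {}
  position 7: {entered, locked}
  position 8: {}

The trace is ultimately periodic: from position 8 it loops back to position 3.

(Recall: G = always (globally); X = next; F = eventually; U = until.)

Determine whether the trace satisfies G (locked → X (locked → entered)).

locked → X (locked → entered) holds at every position 0..8, and those are all positions ever visited, so G (locked → X (locked → entered)) holds.
Positions where locked holds: 0, 2, 4, 5, 7.
Check X (locked → entered) at each: 0→ok, 2→ok, 4→ok, 5→ok, 7→ok.

Satisfied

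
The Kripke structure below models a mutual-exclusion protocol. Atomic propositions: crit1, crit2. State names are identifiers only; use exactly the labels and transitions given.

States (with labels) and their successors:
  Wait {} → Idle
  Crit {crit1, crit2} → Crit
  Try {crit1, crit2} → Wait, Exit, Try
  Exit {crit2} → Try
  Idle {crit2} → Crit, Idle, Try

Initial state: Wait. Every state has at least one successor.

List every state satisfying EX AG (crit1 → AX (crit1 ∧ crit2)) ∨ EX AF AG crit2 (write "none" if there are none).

States satisfying AG (crit1 → AX (crit1 ∧ crit2)): {Crit}.
States satisfying EX AG (crit1 → AX (crit1 ∧ crit2)): {Crit, Idle}.
States satisfying AF AG crit2: {Crit}.
States satisfying EX AF AG crit2: {Crit, Idle}.
States satisfying EX AG (crit1 → AX (crit1 ∧ crit2)) ∨ EX AF AG crit2: {Crit, Idle}.

{Crit, Idle}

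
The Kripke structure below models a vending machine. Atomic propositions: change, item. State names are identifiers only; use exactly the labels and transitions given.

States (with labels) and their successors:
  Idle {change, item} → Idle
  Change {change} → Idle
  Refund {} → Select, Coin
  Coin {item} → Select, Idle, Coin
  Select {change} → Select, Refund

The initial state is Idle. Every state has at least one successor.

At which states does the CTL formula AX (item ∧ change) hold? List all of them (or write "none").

States satisfying item ∧ change: {Idle}.
States satisfying AX (item ∧ change): {Idle, Change}.

{Idle, Change}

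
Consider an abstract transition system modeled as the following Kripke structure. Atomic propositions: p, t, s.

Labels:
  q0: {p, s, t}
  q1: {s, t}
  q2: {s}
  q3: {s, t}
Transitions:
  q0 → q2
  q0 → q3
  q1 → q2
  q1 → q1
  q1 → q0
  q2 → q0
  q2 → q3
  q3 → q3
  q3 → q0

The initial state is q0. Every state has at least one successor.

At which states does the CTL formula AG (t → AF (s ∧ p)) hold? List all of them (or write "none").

States satisfying t → AF (s ∧ p): {q0, q2}.
States satisfying AG (t → AF (s ∧ p)): ∅.

none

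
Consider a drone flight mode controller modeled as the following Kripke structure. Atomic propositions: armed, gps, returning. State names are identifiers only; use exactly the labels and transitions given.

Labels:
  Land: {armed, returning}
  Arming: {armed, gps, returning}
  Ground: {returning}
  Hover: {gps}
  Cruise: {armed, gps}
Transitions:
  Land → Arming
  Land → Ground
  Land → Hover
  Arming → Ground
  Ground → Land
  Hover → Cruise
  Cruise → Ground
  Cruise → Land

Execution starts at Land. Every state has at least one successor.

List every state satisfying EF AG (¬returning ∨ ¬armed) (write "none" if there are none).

none

States satisfying AG (¬returning ∨ ¬armed): ∅.
States satisfying EF AG (¬returning ∨ ¬armed): ∅.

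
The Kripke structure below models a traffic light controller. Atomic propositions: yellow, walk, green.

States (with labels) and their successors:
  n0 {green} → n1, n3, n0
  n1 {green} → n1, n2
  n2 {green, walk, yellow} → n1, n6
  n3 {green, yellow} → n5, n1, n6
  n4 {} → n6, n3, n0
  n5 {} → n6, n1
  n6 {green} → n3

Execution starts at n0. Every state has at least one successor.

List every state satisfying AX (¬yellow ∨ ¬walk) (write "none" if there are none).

{n0, n2, n3, n4, n5, n6}

States satisfying ¬yellow ∨ ¬walk: {n0, n1, n3, n4, n5, n6}.
States satisfying AX (¬yellow ∨ ¬walk): {n0, n2, n3, n4, n5, n6}.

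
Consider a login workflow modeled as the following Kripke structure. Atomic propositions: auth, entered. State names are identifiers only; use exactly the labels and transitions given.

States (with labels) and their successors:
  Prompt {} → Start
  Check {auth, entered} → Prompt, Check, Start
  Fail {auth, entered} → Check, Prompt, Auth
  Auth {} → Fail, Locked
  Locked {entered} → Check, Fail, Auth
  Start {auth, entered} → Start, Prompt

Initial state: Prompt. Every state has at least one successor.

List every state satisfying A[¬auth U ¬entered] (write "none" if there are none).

{Prompt, Auth}

States satisfying ¬auth: {Prompt, Auth, Locked}.
States satisfying ¬entered: {Prompt, Auth}.
States satisfying A[¬auth U ¬entered]: {Prompt, Auth}.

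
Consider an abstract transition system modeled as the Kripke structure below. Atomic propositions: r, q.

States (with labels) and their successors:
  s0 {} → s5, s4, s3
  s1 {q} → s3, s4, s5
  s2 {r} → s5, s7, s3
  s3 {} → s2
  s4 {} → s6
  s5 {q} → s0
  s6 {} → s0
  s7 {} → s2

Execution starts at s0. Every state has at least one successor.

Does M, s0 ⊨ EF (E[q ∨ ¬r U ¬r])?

States satisfying E[q ∨ ¬r U ¬r]: {s0, s1, s3, s4, s5, s6, s7}.
States satisfying EF (E[q ∨ ¬r U ¬r]): {s0, s1, s2, s3, s4, s5, s6, s7}.
Some path from s0 reaches a state where E[q ∨ ¬r U ¬r] holds.
s0 ∈ Sat(EF (E[q ∨ ¬r U ¬r])).

Yes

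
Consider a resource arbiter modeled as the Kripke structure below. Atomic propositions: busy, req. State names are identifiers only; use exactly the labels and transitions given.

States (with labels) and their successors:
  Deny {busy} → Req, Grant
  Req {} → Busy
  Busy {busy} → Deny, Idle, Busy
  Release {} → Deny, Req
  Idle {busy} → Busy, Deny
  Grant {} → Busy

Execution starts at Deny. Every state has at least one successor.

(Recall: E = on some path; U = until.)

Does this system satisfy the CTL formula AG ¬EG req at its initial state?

States satisfying ¬EG req: {Deny, Req, Busy, Release, Idle, Grant}.
States satisfying AG ¬EG req: {Deny, Req, Busy, Release, Idle, Grant}.
Every state reachable from Deny satisfies ¬EG req.
Deny ∈ Sat(AG ¬EG req).

Yes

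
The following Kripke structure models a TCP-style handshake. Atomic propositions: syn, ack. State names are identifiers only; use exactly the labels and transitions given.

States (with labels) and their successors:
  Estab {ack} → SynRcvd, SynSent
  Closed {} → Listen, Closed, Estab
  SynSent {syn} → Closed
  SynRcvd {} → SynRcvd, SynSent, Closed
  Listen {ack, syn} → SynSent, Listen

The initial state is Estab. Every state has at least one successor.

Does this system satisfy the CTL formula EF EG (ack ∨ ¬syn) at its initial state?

Satisfied

States satisfying EG (ack ∨ ¬syn): {Estab, Closed, SynRcvd, Listen}.
States satisfying EF EG (ack ∨ ¬syn): {Estab, Closed, SynSent, SynRcvd, Listen}.
Some path from Estab reaches a state where EG (ack ∨ ¬syn) holds.
Estab ∈ Sat(EF EG (ack ∨ ¬syn)).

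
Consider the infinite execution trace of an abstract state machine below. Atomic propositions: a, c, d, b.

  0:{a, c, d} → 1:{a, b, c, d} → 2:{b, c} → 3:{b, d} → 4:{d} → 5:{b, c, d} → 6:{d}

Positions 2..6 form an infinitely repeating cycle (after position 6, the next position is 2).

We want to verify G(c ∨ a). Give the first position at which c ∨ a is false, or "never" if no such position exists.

3

Check c ∨ a at each position in order: 0 ✓, 1 ✓, 2 ✓.
At position 3 the labels are {b, d}, so c ∨ a is false there. This is the first violation.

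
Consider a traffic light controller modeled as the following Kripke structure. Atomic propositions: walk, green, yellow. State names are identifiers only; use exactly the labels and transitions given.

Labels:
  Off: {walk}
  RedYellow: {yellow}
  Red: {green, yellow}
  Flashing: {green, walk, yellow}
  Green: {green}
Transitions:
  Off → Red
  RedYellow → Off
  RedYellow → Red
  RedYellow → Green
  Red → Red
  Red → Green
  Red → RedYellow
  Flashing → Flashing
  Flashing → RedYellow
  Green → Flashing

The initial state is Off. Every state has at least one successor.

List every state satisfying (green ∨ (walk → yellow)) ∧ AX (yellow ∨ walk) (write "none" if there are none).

{Flashing, Green}

States satisfying walk → yellow: {RedYellow, Red, Flashing, Green}.
States satisfying green ∨ (walk → yellow): {RedYellow, Red, Flashing, Green}.
States satisfying yellow ∨ walk: {Off, RedYellow, Red, Flashing}.
States satisfying AX (yellow ∨ walk): {Off, Flashing, Green}.
States satisfying (green ∨ (walk → yellow)) ∧ AX (yellow ∨ walk): {Flashing, Green}.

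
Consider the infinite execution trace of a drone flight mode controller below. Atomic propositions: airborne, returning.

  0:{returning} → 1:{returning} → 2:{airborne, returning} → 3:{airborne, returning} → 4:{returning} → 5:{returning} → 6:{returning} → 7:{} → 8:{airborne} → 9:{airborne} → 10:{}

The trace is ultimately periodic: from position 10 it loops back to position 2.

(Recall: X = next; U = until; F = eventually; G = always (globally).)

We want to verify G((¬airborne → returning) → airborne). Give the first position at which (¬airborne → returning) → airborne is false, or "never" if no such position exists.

At position 0 the labels are {returning}, so (¬airborne → returning) → airborne is false there. This is the first violation.

0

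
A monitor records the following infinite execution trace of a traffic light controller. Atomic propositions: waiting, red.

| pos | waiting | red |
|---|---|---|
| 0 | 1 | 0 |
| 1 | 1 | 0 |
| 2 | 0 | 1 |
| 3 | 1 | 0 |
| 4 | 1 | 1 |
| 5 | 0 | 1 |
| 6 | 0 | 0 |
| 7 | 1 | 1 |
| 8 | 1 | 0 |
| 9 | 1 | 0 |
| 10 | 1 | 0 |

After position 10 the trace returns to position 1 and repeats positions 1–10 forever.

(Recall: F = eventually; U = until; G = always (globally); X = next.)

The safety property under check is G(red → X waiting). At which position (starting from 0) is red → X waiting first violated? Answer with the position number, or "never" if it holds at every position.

Check red → X waiting at each position in order: 0 ✓, 1 ✓, 2 ✓, 3 ✓.
At position 4 the labels are {red, waiting} and the next position 5 has {red}, so red → X waiting is false there. This is the first violation.

4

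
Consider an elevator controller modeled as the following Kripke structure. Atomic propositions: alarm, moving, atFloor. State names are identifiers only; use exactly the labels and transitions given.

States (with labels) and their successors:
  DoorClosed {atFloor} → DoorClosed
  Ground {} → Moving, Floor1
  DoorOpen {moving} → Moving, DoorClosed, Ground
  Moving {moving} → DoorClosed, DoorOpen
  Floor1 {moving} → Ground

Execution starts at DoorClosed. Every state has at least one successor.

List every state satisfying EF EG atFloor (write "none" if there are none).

{DoorClosed, Ground, DoorOpen, Moving, Floor1}

States satisfying EG atFloor: {DoorClosed}.
States satisfying EF EG atFloor: {DoorClosed, Ground, DoorOpen, Moving, Floor1}.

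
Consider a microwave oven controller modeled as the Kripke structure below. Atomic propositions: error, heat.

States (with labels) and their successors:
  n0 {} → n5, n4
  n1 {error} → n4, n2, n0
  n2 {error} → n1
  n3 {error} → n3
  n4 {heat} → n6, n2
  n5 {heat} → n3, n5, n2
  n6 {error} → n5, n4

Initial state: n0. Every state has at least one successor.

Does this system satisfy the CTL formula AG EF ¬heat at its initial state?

States satisfying EF ¬heat: {n0, n1, n2, n3, n4, n5, n6}.
States satisfying AG EF ¬heat: {n0, n1, n2, n3, n4, n5, n6}.
Every state reachable from n0 satisfies EF ¬heat.
n0 ∈ Sat(AG EF ¬heat).

Satisfied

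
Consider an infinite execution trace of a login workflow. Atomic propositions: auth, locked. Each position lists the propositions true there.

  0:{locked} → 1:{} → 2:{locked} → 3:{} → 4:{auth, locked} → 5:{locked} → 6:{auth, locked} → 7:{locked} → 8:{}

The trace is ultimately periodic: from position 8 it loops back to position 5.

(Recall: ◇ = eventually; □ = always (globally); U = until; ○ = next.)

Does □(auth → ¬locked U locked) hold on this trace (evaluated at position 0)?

Holds

auth → ¬locked U locked holds at every position 0..8, and those are all positions ever visited, so □(auth → ¬locked U locked) holds.
Positions where auth holds: 4, 6.
Check ¬locked U locked at each: 4→ok, 6→ok.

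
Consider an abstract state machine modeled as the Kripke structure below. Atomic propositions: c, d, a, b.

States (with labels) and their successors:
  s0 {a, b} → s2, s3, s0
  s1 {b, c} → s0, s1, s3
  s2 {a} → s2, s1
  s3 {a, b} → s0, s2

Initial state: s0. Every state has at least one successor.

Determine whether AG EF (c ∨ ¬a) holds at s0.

Yes

States satisfying EF (c ∨ ¬a): {s0, s1, s2, s3}.
States satisfying AG EF (c ∨ ¬a): {s0, s1, s2, s3}.
Every state reachable from s0 satisfies EF (c ∨ ¬a).
s0 ∈ Sat(AG EF (c ∨ ¬a)).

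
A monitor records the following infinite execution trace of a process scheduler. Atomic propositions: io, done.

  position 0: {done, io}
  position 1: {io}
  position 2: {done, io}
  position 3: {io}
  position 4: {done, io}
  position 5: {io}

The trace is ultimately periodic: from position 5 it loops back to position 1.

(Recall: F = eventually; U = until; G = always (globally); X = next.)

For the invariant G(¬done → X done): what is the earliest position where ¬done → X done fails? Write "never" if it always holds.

Check ¬done → X done at each position in order: 0 ✓, 1 ✓, 2 ✓, 3 ✓, 4 ✓.
At position 5 the labels are {io} and the next position 1 has {io}, so ¬done → X done is false there. This is the first violation.

5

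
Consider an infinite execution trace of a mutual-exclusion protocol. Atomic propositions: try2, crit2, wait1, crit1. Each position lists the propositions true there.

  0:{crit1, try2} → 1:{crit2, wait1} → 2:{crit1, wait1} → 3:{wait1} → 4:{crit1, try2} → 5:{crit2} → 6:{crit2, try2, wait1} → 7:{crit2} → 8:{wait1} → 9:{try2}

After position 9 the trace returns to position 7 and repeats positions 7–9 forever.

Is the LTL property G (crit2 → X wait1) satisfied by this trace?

crit2 → X wait1 must hold at every position from 0 onward. It fails at position 6, so G (crit2 → X wait1) is false.
Positions where crit2 holds: 1, 5, 6, 7.
Check X wait1 at each: 1→ok, 5→ok, 6→fails, 7→ok.

Does not hold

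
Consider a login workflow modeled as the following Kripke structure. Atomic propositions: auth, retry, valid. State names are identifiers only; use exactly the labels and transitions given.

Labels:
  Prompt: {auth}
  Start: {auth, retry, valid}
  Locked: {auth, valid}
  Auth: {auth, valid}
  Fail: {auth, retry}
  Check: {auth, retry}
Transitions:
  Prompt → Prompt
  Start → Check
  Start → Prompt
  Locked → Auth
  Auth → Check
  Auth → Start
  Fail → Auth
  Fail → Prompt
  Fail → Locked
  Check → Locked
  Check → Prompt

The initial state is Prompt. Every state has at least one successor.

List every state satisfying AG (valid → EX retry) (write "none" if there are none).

States satisfying valid → EX retry: {Prompt, Start, Auth, Fail, Check}.
States satisfying AG (valid → EX retry): {Prompt}.

{Prompt}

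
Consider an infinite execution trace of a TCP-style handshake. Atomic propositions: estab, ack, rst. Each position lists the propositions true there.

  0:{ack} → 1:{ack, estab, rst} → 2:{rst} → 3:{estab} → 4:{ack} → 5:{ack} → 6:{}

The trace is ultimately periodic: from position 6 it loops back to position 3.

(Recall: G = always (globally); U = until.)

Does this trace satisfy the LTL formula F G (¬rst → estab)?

G (¬rst → estab) is false at every position 0..6, so it never becomes true and F G (¬rst → estab) fails.

Violated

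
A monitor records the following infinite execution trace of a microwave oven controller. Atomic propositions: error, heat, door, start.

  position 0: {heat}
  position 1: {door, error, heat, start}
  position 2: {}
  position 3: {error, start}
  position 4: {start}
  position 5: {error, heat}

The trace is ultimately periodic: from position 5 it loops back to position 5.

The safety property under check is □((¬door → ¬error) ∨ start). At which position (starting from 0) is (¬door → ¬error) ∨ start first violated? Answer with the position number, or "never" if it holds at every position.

Check (¬door → ¬error) ∨ start at each position in order: 0 ✓, 1 ✓, 2 ✓, 3 ✓, 4 ✓.
At position 5 the labels are {error, heat}, so (¬door → ¬error) ∨ start is false there. This is the first violation.

5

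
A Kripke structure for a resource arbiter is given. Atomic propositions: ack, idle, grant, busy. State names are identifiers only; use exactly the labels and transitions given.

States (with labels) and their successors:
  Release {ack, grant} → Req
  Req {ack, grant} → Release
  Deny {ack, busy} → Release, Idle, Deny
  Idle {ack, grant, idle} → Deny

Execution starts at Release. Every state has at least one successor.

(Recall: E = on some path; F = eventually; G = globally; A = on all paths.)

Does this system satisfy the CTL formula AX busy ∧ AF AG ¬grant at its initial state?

No

States satisfying busy: {Deny}.
States satisfying AX busy: {Idle}.
States satisfying AG ¬grant: ∅.
States satisfying AF AG ¬grant: ∅.
States satisfying AX busy ∧ AF AG ¬grant: ∅.
Release ∉ Sat(AX busy ∧ AF AG ¬grant).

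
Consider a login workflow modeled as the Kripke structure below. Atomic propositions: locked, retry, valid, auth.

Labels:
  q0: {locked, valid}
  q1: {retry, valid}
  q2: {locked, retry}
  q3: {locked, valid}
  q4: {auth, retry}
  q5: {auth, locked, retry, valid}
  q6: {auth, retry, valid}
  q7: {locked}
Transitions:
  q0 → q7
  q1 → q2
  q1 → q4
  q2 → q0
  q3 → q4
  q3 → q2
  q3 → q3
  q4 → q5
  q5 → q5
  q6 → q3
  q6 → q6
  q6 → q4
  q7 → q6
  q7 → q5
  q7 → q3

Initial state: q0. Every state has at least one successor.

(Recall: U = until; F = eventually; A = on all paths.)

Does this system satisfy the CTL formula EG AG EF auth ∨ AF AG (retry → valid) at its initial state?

Satisfied

States satisfying AG EF auth: {q0, q1, q2, q3, q4, q5, q6, q7}.
States satisfying EG AG EF auth: {q0, q1, q2, q3, q4, q5, q6, q7}.
States satisfying AG (retry → valid): {q5}.
States satisfying AF AG (retry → valid): {q4, q5}.
States satisfying EG AG EF auth ∨ AF AG (retry → valid): {q0, q1, q2, q3, q4, q5, q6, q7}.
q0 ∈ Sat(EG AG EF auth ∨ AF AG (retry → valid)).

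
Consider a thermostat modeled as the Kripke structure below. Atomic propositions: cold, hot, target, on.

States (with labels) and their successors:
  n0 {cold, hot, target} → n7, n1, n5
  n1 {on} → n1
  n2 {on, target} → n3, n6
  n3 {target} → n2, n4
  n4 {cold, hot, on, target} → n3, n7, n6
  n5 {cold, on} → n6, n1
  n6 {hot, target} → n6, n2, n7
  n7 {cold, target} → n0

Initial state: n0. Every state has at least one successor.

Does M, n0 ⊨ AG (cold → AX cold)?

States satisfying cold → AX cold: {n1, n2, n3, n6, n7}.
States satisfying AG (cold → AX cold): {n1}.
n0 is reachable from n0 and violates cold → AX cold, so AG fails at n0.
n0 ∉ Sat(AG (cold → AX cold)).

Violated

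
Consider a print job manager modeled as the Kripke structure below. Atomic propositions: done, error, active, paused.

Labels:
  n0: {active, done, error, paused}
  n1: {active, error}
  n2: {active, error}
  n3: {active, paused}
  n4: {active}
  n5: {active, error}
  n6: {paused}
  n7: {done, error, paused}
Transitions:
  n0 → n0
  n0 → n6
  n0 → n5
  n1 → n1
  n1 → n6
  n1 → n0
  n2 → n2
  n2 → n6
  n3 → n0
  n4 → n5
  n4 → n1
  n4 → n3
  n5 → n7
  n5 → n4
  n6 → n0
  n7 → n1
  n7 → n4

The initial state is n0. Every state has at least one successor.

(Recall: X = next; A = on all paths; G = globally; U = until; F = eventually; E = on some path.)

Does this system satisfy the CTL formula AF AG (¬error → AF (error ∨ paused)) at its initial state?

Holds

States satisfying AG (¬error → AF (error ∨ paused)): {n0, n1, n2, n3, n4, n5, n6, n7}.
States satisfying AF AG (¬error → AF (error ∨ paused)): {n0, n1, n2, n3, n4, n5, n6, n7}.
n0 ∈ Sat(AF AG (¬error → AF (error ∨ paused))).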